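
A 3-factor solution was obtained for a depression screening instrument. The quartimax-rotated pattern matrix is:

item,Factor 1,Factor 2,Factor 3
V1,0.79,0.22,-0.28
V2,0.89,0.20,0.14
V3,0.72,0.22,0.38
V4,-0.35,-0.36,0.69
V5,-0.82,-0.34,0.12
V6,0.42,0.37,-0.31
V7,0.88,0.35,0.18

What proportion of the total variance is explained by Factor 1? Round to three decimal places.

SS loadings for Factor 1 = 0.79² + 0.89² + 0.72² + (-0.35)² + (-0.82)² + 0.42² + 0.88² = 3.6803
Proportion of variance = 3.6803 / 7 = 0.5258.

0.526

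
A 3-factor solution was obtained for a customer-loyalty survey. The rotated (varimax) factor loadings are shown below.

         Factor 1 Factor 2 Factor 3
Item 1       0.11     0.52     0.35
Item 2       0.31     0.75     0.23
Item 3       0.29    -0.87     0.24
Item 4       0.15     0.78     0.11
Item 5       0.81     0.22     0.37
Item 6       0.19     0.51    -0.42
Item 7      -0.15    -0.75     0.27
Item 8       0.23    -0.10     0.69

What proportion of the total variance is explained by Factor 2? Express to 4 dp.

SS loadings for Factor 2 = 0.52² + 0.75² + (-0.87)² + 0.78² + 0.22² + 0.51² + (-0.75)² + (-0.10)² = 3.0792
Proportion of variance = 3.0792 / 8 = 0.3849.

0.3849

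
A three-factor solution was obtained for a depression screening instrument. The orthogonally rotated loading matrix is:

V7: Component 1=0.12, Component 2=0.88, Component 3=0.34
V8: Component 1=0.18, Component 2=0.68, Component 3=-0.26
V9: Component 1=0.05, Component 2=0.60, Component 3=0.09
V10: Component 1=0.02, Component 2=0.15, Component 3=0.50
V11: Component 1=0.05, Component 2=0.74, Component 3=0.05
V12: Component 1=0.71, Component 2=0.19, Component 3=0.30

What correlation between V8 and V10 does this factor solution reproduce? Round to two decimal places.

-0.02

r̂ = Σ λ_i·λ_j across factors = (0.18)(0.02) + (0.68)(0.15) + (-0.26)(0.50)
  = +0.0036 +0.1020 -0.1300 = -0.0244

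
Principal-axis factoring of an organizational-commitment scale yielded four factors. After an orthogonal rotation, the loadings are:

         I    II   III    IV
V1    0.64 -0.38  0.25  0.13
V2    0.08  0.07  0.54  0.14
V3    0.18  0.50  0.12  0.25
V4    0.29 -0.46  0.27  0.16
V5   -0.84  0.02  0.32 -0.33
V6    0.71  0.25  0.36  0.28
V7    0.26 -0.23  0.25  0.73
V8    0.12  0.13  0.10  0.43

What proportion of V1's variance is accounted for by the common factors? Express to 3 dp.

0.633

h² = 0.64² + (-0.38)² + 0.25² + 0.13² = 0.4096 + 0.1444 + 0.0625 + 0.0169 = 0.6334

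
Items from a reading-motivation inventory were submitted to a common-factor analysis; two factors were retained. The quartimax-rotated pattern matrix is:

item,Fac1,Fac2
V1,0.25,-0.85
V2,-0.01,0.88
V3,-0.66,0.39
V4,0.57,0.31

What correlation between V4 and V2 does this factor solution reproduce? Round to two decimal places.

r̂ = Σ λ_i·λ_j across factors = (0.57)(-0.01) + (0.31)(0.88)
  = -0.0057 +0.2728 = 0.2671

0.27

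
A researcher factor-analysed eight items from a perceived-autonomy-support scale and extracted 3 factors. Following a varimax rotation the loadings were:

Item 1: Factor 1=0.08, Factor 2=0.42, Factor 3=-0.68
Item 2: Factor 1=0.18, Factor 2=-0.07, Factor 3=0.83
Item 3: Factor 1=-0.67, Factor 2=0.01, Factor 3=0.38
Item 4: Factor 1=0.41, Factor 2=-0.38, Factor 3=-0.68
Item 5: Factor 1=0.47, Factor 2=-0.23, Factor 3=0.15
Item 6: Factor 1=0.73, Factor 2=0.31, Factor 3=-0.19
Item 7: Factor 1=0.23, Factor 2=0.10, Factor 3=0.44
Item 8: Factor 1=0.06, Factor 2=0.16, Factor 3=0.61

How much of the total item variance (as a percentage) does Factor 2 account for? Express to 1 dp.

SS loadings for Factor 2 = 0.42² + (-0.07)² + 0.01² + (-0.38)² + (-0.23)² + 0.31² + 0.10² + 0.16² = 0.5104
With 8 standardized items, total variance = 8. Proportion = 0.5104/8 = 0.0638 → 6.38%.

6.4%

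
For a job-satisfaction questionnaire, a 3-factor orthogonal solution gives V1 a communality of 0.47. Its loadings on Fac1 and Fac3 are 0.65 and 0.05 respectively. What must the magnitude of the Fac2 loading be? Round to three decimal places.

0.212

Under orthogonal rotation h² = Σλ², so λ_Fac2² = h² − (0.4250) = 0.47 − 0.4250 = 0.0450.
|λ| = √0.0450 = 0.2121.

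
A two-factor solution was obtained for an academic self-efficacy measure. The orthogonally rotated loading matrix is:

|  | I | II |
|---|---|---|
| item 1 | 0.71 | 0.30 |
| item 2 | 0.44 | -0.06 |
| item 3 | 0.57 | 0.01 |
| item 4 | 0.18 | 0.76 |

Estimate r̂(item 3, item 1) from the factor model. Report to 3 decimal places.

r̂ = Σ λ_i·λ_j across factors = (0.57)(0.71) + (0.01)(0.30)
  = +0.4047 +0.0030 = 0.4077

0.408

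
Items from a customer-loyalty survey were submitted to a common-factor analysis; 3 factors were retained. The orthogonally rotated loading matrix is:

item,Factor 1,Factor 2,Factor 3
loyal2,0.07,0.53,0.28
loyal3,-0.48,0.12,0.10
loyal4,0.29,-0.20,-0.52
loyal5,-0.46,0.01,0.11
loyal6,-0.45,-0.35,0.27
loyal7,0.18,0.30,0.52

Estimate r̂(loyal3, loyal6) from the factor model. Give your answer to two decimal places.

r̂ = Σ λ_i·λ_j across factors = (-0.48)(-0.45) + (0.12)(-0.35) + (0.10)(0.27)
  = +0.2160 -0.0420 +0.0270 = 0.2010

0.20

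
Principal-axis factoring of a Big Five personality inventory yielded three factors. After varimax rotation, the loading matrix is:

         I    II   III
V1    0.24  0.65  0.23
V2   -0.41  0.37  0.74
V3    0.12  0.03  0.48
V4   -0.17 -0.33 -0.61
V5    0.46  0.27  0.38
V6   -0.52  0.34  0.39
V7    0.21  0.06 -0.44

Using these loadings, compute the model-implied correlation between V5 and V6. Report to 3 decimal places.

r̂ = Σ λ_i·λ_j across factors = (0.46)(-0.52) + (0.27)(0.34) + (0.38)(0.39)
  = -0.2392 +0.0918 +0.1482 = 0.0008

0.001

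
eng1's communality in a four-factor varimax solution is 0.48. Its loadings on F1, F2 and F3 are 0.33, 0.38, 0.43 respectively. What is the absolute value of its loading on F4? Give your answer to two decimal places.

0.20

Under orthogonal rotation h² = Σλ², so λ_F4² = h² − (0.4382) = 0.48 − 0.4382 = 0.0418.
|λ| = √0.0418 = 0.2045.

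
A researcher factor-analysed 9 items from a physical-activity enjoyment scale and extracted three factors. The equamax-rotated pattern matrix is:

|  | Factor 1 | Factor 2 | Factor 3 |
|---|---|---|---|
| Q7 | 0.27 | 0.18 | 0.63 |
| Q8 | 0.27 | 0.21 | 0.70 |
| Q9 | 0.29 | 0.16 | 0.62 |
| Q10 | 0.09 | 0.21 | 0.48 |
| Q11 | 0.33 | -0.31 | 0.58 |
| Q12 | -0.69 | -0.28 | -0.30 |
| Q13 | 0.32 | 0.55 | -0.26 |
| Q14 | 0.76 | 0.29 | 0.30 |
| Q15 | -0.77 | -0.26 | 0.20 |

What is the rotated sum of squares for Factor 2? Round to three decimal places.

0.775

SS loadings for Factor 2 = 0.18² + 0.21² + 0.16² + 0.21² + (-0.31)² + (-0.28)² + 0.55² + 0.29² + (-0.26)² = 0.0324 + 0.0441 + 0.0256 + 0.0441 + 0.0961 + 0.0784 + 0.3025 + 0.0841 + 0.0676 = 0.7749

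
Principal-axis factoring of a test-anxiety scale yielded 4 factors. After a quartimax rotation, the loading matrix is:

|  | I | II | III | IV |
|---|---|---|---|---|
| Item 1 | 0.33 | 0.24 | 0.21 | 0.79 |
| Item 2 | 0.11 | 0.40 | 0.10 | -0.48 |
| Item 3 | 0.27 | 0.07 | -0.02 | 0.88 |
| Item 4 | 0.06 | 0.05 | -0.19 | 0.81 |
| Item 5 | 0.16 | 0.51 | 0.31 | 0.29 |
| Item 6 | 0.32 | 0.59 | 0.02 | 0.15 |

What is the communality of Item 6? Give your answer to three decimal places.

0.473

h² = 0.32² + 0.59² + 0.02² + 0.15² = 0.1024 + 0.3481 + 0.0004 + 0.0225 = 0.4734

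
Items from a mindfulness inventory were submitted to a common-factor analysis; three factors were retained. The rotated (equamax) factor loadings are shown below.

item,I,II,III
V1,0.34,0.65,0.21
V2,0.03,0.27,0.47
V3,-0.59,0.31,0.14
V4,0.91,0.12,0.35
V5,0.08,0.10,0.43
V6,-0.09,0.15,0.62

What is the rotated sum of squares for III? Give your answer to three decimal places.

SS loadings for III = 0.21² + 0.47² + 0.14² + 0.35² + 0.43² + 0.62² = 0.0441 + 0.2209 + 0.0196 + 0.1225 + 0.1849 + 0.3844 = 0.9764

0.976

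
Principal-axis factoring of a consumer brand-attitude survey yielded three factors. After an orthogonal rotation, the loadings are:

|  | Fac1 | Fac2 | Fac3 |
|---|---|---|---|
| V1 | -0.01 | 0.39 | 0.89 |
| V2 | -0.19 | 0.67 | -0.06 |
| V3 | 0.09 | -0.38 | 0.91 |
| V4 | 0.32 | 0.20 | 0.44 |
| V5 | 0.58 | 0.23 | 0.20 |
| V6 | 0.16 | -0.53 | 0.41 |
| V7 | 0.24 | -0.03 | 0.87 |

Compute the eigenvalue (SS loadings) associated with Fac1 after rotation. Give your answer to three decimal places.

0.566

SS loadings for Fac1 = (-0.01)² + (-0.19)² + 0.09² + 0.32² + 0.58² + 0.16² + 0.24² = 0.0001 + 0.0361 + 0.0081 + 0.1024 + 0.3364 + 0.0256 + 0.0576 = 0.5663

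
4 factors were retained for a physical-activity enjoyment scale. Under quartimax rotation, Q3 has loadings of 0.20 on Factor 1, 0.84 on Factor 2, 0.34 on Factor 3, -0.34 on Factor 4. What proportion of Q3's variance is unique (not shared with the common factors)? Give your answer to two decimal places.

0.02

h² = 0.20² + 0.84² + 0.34² + (-0.34)² = 0.0400 + 0.7056 + 0.1156 + 0.1156 = 0.9768
Uniqueness u² = 1 − h² = 1 − 0.9768 = 0.0232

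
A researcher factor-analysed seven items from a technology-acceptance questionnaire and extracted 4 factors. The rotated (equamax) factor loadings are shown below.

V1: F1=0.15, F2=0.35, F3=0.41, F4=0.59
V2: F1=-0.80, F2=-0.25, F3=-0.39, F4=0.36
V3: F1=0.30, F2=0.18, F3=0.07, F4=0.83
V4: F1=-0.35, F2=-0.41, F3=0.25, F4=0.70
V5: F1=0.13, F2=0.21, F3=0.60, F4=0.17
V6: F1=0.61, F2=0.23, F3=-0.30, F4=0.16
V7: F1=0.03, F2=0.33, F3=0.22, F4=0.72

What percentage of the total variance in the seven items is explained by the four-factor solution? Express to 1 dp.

71.0%

Communalities: 0.6612, 0.9842, 0.8162, 0.8431, 0.4499, 0.5406, 0.6766; Σh² = 4.9718.
Total variance with 7 standardized items is 7, so the solution explains 4.9718/7 = 0.7103 = 71.03%.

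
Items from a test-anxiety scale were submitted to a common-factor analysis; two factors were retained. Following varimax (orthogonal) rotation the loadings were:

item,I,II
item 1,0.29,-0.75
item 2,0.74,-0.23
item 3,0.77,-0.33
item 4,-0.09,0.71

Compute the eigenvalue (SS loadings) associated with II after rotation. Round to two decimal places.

SS loadings for II = (-0.75)² + (-0.23)² + (-0.33)² + 0.71² = 0.5625 + 0.0529 + 0.1089 + 0.5041 = 1.2284

1.23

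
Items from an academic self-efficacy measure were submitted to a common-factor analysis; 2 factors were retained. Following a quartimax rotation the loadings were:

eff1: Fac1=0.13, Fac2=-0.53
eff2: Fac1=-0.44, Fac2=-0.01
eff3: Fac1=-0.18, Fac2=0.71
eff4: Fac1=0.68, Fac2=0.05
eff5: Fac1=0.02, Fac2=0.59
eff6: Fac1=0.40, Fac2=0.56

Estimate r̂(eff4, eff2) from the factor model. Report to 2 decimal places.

r̂ = Σ λ_i·λ_j across factors = (0.68)(-0.44) + (0.05)(-0.01)
  = -0.2992 -0.0005 = -0.2997

-0.30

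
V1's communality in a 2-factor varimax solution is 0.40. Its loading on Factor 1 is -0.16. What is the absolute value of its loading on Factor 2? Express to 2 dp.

0.61

Under orthogonal rotation h² = Σλ², so λ_Factor 2² = h² − (0.0256) = 0.40 − 0.0256 = 0.3744.
|λ| = √0.3744 = 0.6119.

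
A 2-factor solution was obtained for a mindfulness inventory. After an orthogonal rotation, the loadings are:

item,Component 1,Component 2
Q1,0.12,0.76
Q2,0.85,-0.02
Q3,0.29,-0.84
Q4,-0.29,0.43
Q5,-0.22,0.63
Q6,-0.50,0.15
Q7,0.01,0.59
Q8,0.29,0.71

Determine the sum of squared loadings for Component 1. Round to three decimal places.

1.288

SS loadings for Component 1 = 0.12² + 0.85² + 0.29² + (-0.29)² + (-0.22)² + (-0.50)² + 0.01² + 0.29² = 0.0144 + 0.7225 + 0.0841 + 0.0841 + 0.0484 + 0.2500 + 0.0001 + 0.0841 = 1.2877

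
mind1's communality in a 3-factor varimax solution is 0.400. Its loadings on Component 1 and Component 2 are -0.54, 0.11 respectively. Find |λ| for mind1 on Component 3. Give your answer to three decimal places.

0.310

Under orthogonal rotation h² = Σλ², so λ_Component 3² = h² − (0.3037) = 0.400 − 0.3037 = 0.0963.
|λ| = √0.0963 = 0.3103.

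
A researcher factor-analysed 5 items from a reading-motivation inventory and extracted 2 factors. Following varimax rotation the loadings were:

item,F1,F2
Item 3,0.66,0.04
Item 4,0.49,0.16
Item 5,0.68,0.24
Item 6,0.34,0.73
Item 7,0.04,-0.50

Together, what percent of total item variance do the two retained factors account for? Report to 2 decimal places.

42.46%

SS loadings by factor: 1.2553, 0.8677; total = 2.1230.
Total variance with 5 standardized items is 5, so the solution explains 2.1230/5 = 0.4246 = 42.46%.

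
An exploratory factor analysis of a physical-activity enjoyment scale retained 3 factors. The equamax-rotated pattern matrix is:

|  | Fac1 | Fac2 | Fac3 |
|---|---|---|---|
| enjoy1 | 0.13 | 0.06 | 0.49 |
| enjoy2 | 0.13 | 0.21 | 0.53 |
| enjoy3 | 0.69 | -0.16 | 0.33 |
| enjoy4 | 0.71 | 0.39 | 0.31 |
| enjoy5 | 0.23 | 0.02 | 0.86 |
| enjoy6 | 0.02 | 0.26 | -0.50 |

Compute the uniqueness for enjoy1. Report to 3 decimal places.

0.739

h² = 0.13² + 0.06² + 0.49² = 0.0169 + 0.0036 + 0.2401 = 0.2606
Uniqueness u² = 1 − h² = 1 − 0.2606 = 0.7394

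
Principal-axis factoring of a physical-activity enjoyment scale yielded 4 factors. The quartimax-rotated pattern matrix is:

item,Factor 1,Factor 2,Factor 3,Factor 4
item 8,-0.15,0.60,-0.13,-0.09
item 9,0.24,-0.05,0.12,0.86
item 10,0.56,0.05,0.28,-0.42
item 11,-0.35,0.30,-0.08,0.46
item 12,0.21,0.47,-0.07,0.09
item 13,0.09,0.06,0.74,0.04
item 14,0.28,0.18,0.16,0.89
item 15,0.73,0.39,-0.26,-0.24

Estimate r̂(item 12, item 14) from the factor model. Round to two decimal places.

0.21

r̂ = Σ λ_i·λ_j across factors = (0.21)(0.28) + (0.47)(0.18) + (-0.07)(0.16) + (0.09)(0.89)
  = +0.0588 +0.0846 -0.0112 +0.0801 = 0.2123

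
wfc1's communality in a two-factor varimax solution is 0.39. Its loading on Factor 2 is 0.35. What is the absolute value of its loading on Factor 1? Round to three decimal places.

0.517

Under orthogonal rotation h² = Σλ², so λ_Factor 1² = h² − (0.1225) = 0.39 − 0.1225 = 0.2675.
|λ| = √0.2675 = 0.5172.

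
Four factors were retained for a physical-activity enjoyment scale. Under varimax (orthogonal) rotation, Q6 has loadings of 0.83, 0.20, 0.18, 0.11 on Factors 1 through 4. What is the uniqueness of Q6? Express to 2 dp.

0.23

h² = 0.83² + 0.20² + 0.18² + 0.11² = 0.6889 + 0.0400 + 0.0324 + 0.0121 = 0.7734
Uniqueness u² = 1 − h² = 1 − 0.7734 = 0.2266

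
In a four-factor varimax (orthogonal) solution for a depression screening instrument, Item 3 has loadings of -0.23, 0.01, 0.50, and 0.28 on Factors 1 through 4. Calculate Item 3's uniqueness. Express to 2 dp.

0.62

h² = (-0.23)² + 0.01² + 0.50² + 0.28² = 0.0529 + 0.0001 + 0.2500 + 0.0784 = 0.3814
Uniqueness u² = 1 − h² = 1 − 0.3814 = 0.6186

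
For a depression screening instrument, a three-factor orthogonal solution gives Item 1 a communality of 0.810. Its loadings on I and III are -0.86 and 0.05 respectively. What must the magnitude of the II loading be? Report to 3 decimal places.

0.261

Under orthogonal rotation h² = Σλ², so λ_II² = h² − (0.7421) = 0.810 − 0.7421 = 0.0679.
|λ| = √0.0679 = 0.2606.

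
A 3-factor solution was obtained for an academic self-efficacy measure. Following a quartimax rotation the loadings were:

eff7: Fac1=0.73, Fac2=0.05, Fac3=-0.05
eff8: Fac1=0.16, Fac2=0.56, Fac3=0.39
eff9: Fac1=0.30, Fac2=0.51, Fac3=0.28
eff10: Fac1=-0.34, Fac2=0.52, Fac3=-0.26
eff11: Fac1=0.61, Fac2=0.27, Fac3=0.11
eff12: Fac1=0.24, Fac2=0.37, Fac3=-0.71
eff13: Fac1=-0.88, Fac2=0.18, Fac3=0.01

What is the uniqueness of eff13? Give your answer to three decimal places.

0.193

h² = (-0.88)² + 0.18² + 0.01² = 0.7744 + 0.0324 + 0.0001 = 0.8069
Uniqueness u² = 1 − h² = 1 − 0.8069 = 0.1931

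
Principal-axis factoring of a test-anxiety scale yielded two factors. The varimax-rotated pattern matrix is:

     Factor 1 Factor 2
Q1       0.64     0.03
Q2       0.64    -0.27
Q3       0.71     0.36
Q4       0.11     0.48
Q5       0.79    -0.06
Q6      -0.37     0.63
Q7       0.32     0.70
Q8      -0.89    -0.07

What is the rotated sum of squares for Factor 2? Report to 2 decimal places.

1.33

SS loadings for Factor 2 = 0.03² + (-0.27)² + 0.36² + 0.48² + (-0.06)² + 0.63² + 0.70² + (-0.07)² = 0.0009 + 0.0729 + 0.1296 + 0.2304 + 0.0036 + 0.3969 + 0.4900 + 0.0049 = 1.3292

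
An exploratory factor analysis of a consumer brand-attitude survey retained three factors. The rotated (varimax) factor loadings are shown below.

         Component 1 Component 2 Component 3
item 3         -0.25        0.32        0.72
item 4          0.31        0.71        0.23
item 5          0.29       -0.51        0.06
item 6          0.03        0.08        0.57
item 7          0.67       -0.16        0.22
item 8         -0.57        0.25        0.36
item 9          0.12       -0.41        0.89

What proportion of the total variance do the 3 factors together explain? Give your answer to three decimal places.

SS loadings by factor: 1.0318, 1.1292, 1.8699; total = 4.0309.
Total variance with 7 standardized items is 7, so the solution explains 4.0309/7 = 0.5758.

0.576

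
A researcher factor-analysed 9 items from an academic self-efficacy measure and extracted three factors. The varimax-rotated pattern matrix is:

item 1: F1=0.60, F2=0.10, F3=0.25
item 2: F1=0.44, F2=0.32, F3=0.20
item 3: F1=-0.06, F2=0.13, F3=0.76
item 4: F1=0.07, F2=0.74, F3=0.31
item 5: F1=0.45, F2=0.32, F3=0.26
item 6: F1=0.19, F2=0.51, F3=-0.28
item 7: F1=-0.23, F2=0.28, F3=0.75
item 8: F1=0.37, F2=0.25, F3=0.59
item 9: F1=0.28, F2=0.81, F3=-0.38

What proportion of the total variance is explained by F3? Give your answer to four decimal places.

0.2197

SS loadings for F3 = 0.25² + 0.20² + 0.76² + 0.31² + 0.26² + (-0.28)² + 0.75² + 0.59² + (-0.38)² = 1.9772
Proportion of variance = 1.9772 / 9 = 0.2197.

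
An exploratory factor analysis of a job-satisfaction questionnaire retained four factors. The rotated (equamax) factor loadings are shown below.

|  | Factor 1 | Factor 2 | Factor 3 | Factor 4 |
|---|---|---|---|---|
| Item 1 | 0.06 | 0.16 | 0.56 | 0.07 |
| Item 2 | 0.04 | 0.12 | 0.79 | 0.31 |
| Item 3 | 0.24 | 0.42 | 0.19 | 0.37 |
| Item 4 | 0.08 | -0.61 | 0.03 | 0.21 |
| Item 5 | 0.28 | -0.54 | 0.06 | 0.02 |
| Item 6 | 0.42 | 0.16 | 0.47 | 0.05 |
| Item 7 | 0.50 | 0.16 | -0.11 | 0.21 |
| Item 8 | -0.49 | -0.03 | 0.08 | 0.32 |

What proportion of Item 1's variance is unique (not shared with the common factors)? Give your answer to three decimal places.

0.652

h² = 0.06² + 0.16² + 0.56² + 0.07² = 0.0036 + 0.0256 + 0.3136 + 0.0049 = 0.3477
Uniqueness u² = 1 − h² = 1 − 0.3477 = 0.6523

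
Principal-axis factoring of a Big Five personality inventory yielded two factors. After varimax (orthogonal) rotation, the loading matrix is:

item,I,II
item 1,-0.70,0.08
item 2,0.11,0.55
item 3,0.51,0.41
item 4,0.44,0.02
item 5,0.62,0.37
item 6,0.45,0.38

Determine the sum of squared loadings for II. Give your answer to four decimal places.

SS loadings for II = 0.08² + 0.55² + 0.41² + 0.02² + 0.37² + 0.38² = 0.0064 + 0.3025 + 0.1681 + 0.0004 + 0.1369 + 0.1444 = 0.7587

0.7587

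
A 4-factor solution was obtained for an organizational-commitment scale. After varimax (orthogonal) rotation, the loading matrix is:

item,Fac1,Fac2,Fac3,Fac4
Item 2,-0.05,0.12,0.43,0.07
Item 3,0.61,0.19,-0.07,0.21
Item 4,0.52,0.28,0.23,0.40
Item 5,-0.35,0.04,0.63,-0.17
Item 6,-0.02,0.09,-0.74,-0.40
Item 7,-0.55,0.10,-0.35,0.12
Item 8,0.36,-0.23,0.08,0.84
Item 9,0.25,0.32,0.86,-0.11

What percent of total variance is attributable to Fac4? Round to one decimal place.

14.1%

SS loadings for Fac4 = 0.07² + 0.21² + 0.40² + (-0.17)² + (-0.40)² + 0.12² + 0.84² + (-0.11)² = 1.1300
With 8 standardized items, total variance = 8. Proportion = 1.1300/8 = 0.1412 → 14.12%.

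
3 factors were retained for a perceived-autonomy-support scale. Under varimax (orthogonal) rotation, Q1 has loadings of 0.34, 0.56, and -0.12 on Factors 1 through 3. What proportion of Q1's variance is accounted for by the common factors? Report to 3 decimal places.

0.444

h² = 0.34² + 0.56² + (-0.12)² = 0.1156 + 0.3136 + 0.0144 = 0.4436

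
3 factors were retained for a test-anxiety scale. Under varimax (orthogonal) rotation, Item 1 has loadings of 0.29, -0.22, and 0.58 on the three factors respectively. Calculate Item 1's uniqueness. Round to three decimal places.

0.531

h² = 0.29² + (-0.22)² + 0.58² = 0.0841 + 0.0484 + 0.3364 = 0.4689
Uniqueness u² = 1 − h² = 1 − 0.4689 = 0.5311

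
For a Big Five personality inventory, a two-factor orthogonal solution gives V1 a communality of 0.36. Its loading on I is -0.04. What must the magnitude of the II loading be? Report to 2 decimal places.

0.60

Under orthogonal rotation h² = Σλ², so λ_II² = h² − (0.0016) = 0.36 − 0.0016 = 0.3584.
|λ| = √0.3584 = 0.5987.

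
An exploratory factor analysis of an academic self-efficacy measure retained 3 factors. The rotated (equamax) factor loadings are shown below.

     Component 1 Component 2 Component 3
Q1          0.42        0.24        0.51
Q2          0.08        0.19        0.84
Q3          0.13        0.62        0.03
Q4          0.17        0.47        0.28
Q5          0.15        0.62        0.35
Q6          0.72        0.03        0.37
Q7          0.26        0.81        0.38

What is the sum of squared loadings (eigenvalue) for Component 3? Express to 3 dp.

SS loadings for Component 3 = 0.51² + 0.84² + 0.03² + 0.28² + 0.35² + 0.37² + 0.38² = 0.2601 + 0.7056 + 0.0009 + 0.0784 + 0.1225 + 0.1369 + 0.1444 = 1.4488

1.449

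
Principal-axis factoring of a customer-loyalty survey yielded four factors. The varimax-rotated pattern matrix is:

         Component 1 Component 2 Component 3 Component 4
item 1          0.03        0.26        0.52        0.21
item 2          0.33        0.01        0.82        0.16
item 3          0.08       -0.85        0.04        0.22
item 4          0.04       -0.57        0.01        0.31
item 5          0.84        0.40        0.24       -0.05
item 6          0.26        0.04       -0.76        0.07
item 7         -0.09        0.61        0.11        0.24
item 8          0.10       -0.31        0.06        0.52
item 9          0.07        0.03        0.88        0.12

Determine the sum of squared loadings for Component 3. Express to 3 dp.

SS loadings for Component 3 = 0.52² + 0.82² + 0.04² + 0.01² + 0.24² + (-0.76)² + 0.11² + 0.06² + 0.88² = 0.2704 + 0.6724 + 0.0016 + 0.0001 + 0.0576 + 0.5776 + 0.0121 + 0.0036 + 0.7744 = 2.3698

2.370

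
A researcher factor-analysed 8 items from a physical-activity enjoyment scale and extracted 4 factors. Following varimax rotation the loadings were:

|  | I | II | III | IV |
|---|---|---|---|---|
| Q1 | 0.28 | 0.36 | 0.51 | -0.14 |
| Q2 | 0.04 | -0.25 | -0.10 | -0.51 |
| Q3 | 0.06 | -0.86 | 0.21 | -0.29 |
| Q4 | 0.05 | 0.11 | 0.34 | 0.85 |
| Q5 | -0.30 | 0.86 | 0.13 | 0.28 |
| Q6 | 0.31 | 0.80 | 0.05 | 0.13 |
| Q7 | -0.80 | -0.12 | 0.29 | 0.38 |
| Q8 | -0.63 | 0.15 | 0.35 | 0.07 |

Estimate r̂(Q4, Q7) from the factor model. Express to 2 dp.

r̂ = Σ λ_i·λ_j across factors = (0.05)(-0.80) + (0.11)(-0.12) + (0.34)(0.29) + (0.85)(0.38)
  = -0.0400 -0.0132 +0.0986 +0.3230 = 0.3684

0.37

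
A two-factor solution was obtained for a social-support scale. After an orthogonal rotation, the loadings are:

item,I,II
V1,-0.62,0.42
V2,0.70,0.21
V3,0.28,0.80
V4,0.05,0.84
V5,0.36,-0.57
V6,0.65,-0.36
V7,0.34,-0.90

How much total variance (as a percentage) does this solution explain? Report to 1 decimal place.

63.6%

Communalities: 0.5608, 0.5341, 0.7184, 0.7081, 0.4545, 0.5521, 0.9256; Σh² = 4.4536.
Total variance with 7 standardized items is 7, so the solution explains 4.4536/7 = 0.6362 = 63.62%.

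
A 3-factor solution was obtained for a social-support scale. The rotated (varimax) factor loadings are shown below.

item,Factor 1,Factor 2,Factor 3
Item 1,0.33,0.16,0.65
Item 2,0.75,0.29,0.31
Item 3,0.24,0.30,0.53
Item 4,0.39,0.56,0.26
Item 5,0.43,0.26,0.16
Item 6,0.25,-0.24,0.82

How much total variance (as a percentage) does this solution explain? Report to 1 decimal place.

55.5%

Communalities: 0.5570, 0.7427, 0.4285, 0.5333, 0.2781, 0.7925; Σh² = 3.3321.
Total variance with 6 standardized items is 6, so the solution explains 3.3321/6 = 0.5554 = 55.53%.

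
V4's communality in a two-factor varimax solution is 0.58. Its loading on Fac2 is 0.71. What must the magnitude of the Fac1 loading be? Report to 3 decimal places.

Under orthogonal rotation h² = Σλ², so λ_Fac1² = h² − (0.5041) = 0.58 − 0.5041 = 0.0759.
|λ| = √0.0759 = 0.2755.

0.275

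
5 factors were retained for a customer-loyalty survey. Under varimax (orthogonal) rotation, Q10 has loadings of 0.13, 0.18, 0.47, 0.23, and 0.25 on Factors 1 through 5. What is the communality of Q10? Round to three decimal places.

0.386

h² = 0.13² + 0.18² + 0.47² + 0.23² + 0.25² = 0.0169 + 0.0324 + 0.2209 + 0.0529 + 0.0625 = 0.3856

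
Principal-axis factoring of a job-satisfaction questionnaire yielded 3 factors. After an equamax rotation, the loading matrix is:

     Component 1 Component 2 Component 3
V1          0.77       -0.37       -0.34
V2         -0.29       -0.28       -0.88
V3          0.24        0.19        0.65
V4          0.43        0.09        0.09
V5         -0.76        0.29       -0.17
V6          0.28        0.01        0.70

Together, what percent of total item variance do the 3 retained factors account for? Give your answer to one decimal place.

Communalities: 0.8454, 0.9369, 0.5162, 0.2011, 0.6906, 0.5685; Σh² = 3.7587.
Total variance with 6 standardized items is 6, so the solution explains 3.7587/6 = 0.6264 = 62.64%.

62.6%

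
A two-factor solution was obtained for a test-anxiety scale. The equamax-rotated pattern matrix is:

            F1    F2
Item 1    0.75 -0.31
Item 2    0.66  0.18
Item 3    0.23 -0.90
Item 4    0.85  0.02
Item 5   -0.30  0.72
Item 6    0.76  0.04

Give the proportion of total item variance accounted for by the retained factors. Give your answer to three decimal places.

0.650

SS loadings by factor: 2.4411, 1.4589; total = 3.9000.
Total variance with 6 standardized items is 6, so the solution explains 3.9000/6 = 0.6500.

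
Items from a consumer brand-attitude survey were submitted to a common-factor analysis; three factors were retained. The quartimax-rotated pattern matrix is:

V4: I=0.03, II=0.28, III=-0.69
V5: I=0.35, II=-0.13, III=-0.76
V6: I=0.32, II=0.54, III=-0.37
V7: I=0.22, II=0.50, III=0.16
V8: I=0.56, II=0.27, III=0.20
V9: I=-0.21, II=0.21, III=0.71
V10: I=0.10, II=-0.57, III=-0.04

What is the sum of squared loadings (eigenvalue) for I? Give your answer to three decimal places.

0.642

SS loadings for I = 0.03² + 0.35² + 0.32² + 0.22² + 0.56² + (-0.21)² + 0.10² = 0.0009 + 0.1225 + 0.1024 + 0.0484 + 0.3136 + 0.0441 + 0.0100 = 0.6419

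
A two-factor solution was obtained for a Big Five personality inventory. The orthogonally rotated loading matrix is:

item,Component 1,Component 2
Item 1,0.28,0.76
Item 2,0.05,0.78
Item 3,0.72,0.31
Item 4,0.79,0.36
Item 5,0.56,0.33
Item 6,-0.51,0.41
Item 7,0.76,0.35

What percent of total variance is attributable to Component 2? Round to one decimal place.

25.9%

SS loadings for Component 2 = 0.76² + 0.78² + 0.31² + 0.36² + 0.33² + 0.41² + 0.35² = 1.8112
With 7 standardized items, total variance = 7. Proportion = 1.8112/7 = 0.2587 → 25.87%.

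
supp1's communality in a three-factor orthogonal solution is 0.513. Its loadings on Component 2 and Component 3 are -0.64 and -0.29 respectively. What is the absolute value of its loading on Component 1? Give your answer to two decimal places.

0.14

Under orthogonal rotation h² = Σλ², so λ_Component 1² = h² − (0.4937) = 0.513 − 0.4937 = 0.0193.
|λ| = √0.0193 = 0.1389.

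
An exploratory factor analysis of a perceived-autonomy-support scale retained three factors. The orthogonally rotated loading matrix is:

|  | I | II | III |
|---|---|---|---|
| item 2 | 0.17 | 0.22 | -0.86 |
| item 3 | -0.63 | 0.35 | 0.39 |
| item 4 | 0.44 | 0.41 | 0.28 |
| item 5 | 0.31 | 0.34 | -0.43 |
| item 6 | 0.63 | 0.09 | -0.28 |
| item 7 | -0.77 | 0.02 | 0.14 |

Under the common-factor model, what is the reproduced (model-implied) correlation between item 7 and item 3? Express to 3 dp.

r̂ = Σ λ_i·λ_j across factors = (-0.77)(-0.63) + (0.02)(0.35) + (0.14)(0.39)
  = +0.4851 +0.0070 +0.0546 = 0.5467

0.547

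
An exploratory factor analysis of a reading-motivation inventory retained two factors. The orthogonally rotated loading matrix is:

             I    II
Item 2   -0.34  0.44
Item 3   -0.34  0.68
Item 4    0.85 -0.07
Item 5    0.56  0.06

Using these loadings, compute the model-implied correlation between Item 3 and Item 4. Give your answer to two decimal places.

r̂ = Σ λ_i·λ_j across factors = (-0.34)(0.85) + (0.68)(-0.07)
  = -0.2890 -0.0476 = -0.3366

-0.34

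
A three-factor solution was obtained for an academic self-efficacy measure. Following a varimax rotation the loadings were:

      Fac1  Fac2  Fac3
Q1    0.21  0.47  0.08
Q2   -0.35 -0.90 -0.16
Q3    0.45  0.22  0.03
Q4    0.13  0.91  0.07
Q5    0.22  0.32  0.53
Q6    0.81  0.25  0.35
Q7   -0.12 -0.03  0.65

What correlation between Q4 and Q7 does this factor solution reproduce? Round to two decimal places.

0.00

r̂ = Σ λ_i·λ_j across factors = (0.13)(-0.12) + (0.91)(-0.03) + (0.07)(0.65)
  = -0.0156 -0.0273 +0.0455 = 0.0026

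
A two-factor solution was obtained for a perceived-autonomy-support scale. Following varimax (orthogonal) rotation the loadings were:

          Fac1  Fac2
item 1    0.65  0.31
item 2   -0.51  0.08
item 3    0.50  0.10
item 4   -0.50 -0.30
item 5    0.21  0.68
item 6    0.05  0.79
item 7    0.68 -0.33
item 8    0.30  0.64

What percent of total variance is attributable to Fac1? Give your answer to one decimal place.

SS loadings for Fac1 = 0.65² + (-0.51)² + 0.50² + (-0.50)² + 0.21² + 0.05² + 0.68² + 0.30² = 1.7816
With 8 standardized items, total variance = 8. Proportion = 1.7816/8 = 0.2227 → 22.27%.

22.3%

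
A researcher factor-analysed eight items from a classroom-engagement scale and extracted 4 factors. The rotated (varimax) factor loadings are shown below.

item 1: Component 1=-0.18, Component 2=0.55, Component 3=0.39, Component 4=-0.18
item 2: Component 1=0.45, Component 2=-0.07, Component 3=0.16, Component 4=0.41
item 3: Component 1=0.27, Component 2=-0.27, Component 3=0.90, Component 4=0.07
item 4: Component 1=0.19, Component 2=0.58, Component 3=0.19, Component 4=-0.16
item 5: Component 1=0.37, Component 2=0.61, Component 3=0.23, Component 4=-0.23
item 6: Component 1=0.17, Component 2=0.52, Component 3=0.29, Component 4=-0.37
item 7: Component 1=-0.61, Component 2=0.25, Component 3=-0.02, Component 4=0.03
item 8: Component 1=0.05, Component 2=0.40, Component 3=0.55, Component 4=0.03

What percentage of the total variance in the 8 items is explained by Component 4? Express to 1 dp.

SS loadings for Component 4 = (-0.18)² + 0.41² + 0.07² + (-0.16)² + (-0.23)² + (-0.37)² + 0.03² + 0.03² = 0.4226
With 8 standardized items, total variance = 8. Proportion = 0.4226/8 = 0.0528 → 5.28%.

5.3%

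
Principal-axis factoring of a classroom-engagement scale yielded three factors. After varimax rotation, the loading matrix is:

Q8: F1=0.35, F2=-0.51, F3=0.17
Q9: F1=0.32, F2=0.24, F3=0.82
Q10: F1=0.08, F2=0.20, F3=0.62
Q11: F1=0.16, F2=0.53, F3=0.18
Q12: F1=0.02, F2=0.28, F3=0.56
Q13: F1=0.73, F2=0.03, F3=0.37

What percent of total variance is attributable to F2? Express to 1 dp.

SS loadings for F2 = (-0.51)² + 0.24² + 0.20² + 0.53² + 0.28² + 0.03² = 0.7179
With 6 standardized items, total variance = 6. Proportion = 0.7179/6 = 0.1197 → 11.97%.

12.0%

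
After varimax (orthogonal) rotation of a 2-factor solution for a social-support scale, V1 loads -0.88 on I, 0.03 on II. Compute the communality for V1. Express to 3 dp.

h² = (-0.88)² + 0.03² = 0.7744 + 0.0009 = 0.7753

0.775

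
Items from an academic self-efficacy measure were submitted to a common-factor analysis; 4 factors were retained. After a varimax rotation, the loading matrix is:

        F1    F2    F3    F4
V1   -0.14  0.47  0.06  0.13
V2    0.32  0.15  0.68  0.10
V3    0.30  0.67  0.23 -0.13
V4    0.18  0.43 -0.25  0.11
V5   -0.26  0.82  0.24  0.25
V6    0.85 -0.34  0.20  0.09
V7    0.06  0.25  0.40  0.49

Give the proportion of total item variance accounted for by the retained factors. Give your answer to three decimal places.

Communalities: 0.2610, 0.5973, 0.6087, 0.2919, 0.8601, 0.8862, 0.4662; Σh² = 3.9714.
Total variance with 7 standardized items is 7, so the solution explains 3.9714/7 = 0.5673.

0.567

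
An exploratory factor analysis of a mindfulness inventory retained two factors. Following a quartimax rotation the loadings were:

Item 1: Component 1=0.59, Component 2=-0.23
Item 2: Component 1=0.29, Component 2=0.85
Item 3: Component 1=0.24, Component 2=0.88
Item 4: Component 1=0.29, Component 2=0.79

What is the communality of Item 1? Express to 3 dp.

0.401

h² = 0.59² + (-0.23)² = 0.3481 + 0.0529 = 0.4010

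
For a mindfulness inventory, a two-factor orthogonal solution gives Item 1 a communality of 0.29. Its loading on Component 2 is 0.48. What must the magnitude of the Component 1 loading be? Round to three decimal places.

Under orthogonal rotation h² = Σλ², so λ_Component 1² = h² − (0.2304) = 0.29 − 0.2304 = 0.0596.
|λ| = √0.0596 = 0.2441.

0.244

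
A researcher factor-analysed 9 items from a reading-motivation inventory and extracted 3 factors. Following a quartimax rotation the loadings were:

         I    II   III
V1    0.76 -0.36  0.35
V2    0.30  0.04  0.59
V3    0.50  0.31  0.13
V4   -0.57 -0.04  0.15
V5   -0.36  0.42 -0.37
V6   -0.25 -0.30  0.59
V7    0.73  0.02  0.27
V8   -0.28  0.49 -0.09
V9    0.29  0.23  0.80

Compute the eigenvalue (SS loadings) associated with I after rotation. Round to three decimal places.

2.130

SS loadings for I = 0.76² + 0.30² + 0.50² + (-0.57)² + (-0.36)² + (-0.25)² + 0.73² + (-0.28)² + 0.29² = 0.5776 + 0.0900 + 0.2500 + 0.3249 + 0.1296 + 0.0625 + 0.5329 + 0.0784 + 0.0841 = 2.1300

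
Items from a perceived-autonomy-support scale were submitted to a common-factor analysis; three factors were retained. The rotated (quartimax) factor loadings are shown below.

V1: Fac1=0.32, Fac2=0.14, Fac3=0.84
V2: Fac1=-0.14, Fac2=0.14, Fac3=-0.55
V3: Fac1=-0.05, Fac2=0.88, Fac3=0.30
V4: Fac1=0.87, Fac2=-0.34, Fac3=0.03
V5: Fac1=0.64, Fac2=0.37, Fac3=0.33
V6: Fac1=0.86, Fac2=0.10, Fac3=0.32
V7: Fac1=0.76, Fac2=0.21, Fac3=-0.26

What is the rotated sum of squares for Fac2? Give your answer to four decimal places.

SS loadings for Fac2 = 0.14² + 0.14² + 0.88² + (-0.34)² + 0.37² + 0.10² + 0.21² = 0.0196 + 0.0196 + 0.7744 + 0.1156 + 0.1369 + 0.0100 + 0.0441 = 1.1202

1.1202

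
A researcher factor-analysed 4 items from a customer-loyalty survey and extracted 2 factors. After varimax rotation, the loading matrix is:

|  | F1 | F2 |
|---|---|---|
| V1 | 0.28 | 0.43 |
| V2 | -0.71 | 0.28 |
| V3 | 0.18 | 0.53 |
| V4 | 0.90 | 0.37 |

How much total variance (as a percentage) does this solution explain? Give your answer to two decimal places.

Communalities: 0.2633, 0.5825, 0.3133, 0.9469; Σh² = 2.1060.
Total variance with 4 standardized items is 4, so the solution explains 2.1060/4 = 0.5265 = 52.65%.

52.65%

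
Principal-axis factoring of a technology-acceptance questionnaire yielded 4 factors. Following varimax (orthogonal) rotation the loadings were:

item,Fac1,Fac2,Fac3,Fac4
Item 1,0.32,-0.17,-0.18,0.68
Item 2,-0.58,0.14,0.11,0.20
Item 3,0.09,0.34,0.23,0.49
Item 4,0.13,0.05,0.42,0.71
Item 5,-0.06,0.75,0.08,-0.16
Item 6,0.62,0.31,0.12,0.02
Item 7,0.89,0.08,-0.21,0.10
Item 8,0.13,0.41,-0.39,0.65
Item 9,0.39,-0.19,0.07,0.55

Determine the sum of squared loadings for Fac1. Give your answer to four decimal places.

1.8129

SS loadings for Fac1 = 0.32² + (-0.58)² + 0.09² + 0.13² + (-0.06)² + 0.62² + 0.89² + 0.13² + 0.39² = 0.1024 + 0.3364 + 0.0081 + 0.0169 + 0.0036 + 0.3844 + 0.7921 + 0.0169 + 0.1521 = 1.8129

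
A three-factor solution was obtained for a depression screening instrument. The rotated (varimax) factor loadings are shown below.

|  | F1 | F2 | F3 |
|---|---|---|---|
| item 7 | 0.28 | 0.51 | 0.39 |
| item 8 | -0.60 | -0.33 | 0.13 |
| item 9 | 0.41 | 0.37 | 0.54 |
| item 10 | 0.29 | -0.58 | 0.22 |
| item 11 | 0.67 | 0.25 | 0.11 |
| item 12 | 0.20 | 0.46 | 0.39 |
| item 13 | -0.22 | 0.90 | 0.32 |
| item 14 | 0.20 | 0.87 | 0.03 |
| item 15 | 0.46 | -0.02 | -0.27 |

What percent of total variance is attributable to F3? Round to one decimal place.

SS loadings for F3 = 0.39² + 0.13² + 0.54² + 0.22² + 0.11² + 0.39² + 0.32² + 0.03² + (-0.27)² = 0.8494
With 9 standardized items, total variance = 9. Proportion = 0.8494/9 = 0.0944 → 9.44%.

9.4%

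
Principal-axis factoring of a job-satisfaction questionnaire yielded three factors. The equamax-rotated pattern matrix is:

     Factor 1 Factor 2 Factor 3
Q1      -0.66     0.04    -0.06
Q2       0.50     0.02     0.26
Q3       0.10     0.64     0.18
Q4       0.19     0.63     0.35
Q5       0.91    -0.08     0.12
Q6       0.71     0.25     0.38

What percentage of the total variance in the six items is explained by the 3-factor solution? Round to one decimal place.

55.4%

Communalities: 0.4408, 0.3180, 0.4520, 0.5555, 0.8489, 0.7110; Σh² = 3.3262.
Total variance with 6 standardized items is 6, so the solution explains 3.3262/6 = 0.5544 = 55.44%.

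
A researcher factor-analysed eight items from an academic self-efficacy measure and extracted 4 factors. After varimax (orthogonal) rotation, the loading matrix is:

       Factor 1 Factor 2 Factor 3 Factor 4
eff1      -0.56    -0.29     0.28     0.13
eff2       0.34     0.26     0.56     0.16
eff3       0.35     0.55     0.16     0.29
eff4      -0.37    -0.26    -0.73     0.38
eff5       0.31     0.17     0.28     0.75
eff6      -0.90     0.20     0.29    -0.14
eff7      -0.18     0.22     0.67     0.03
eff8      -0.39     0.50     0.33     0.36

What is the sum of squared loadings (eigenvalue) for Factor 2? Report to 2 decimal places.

0.89

SS loadings for Factor 2 = (-0.29)² + 0.26² + 0.55² + (-0.26)² + 0.17² + 0.20² + 0.22² + 0.50² = 0.0841 + 0.0676 + 0.3025 + 0.0676 + 0.0289 + 0.0400 + 0.0484 + 0.2500 = 0.8891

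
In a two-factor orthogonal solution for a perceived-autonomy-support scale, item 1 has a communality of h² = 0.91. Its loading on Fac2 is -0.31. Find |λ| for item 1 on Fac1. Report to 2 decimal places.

Under orthogonal rotation h² = Σλ², so λ_Fac1² = h² − (0.0961) = 0.91 − 0.0961 = 0.8139.
|λ| = √0.8139 = 0.9022.

0.90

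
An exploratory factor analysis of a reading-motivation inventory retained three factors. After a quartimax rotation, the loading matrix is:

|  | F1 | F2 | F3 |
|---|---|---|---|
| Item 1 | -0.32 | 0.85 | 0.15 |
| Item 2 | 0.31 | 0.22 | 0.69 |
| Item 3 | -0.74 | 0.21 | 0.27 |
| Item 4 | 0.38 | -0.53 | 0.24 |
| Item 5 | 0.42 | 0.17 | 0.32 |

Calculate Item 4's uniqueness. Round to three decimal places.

0.517

h² = 0.38² + (-0.53)² + 0.24² = 0.1444 + 0.2809 + 0.0576 = 0.4829
Uniqueness u² = 1 − h² = 1 − 0.4829 = 0.5171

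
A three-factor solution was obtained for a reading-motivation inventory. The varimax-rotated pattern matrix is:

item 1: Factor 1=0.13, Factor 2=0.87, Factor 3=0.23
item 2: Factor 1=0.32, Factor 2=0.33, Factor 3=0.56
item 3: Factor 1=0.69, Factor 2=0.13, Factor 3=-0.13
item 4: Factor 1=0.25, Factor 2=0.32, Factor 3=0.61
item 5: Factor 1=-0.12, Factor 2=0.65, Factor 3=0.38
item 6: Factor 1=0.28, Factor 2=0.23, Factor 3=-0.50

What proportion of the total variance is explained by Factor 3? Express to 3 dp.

SS loadings for Factor 3 = 0.23² + 0.56² + (-0.13)² + 0.61² + 0.38² + (-0.50)² = 1.1499
Proportion of variance = 1.1499 / 6 = 0.1917.

0.192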